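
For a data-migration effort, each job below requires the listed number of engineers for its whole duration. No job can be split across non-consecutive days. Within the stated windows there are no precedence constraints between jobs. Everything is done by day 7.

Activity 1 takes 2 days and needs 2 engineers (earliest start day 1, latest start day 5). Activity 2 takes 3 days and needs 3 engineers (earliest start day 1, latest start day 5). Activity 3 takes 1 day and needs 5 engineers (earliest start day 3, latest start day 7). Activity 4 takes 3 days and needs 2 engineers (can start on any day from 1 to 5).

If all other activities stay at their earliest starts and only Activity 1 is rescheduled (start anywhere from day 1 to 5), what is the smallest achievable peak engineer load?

Activity 1@1: d1:7  d2:7  d3:10  d4:0  d5:0  d6:0  d7:0 → peak 10
Activity 1@2: d1:5  d2:7  d3:12  d4:0  d5:0  d6:0  d7:0 → peak 12
Activity 1@3: d1:5  d2:5  d3:12  d4:2  d5:0  d6:0  d7:0 → peak 12
Activity 1@4: d1:5  d2:5  d3:10  d4:2  d5:2  d6:0  d7:0 → peak 10
Activity 1@5: d1:5  d2:5  d3:10  d4:0  d5:2  d6:2  d7:0 → peak 10
Best is Activity 1@1, peak 10.

10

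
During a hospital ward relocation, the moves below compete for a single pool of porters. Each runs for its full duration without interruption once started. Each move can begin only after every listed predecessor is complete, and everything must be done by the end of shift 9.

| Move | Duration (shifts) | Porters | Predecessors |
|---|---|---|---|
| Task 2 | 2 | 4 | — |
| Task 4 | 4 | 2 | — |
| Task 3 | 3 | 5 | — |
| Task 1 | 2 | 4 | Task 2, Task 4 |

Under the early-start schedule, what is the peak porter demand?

Early-start schedule: Task 2@1, Task 4@1, Task 3@1, Task 1@5.
Load per shift: shift 1: 11, shift 2: 11, shift 3: 7, shift 4: 2, shift 5: 4, shift 6: 4, shift 7: 0, shift 8: 0, shift 9: 0.
Peak is 11.

11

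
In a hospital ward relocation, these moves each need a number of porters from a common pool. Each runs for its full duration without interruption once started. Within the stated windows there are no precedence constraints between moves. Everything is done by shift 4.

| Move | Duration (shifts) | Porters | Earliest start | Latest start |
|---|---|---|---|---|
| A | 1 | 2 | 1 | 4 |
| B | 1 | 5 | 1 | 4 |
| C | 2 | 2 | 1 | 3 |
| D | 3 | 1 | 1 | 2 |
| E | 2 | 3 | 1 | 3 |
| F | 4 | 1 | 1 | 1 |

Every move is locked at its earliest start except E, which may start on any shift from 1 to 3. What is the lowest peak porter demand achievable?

E@1: s1:14  s2:7  s3:2  s4:1 → peak 14
E@2: s1:11  s2:7  s3:5  s4:1 → peak 11
E@3: s1:11  s2:4  s3:5  s4:4 → peak 11
Best is E@2, peak 11.

11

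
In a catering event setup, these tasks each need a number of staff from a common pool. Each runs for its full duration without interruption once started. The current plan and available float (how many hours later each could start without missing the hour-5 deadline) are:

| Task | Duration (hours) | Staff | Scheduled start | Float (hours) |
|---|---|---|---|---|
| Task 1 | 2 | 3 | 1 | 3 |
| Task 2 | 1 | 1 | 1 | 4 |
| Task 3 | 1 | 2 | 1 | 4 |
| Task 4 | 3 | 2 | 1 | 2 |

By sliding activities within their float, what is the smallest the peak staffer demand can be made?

Early-start (Task 1@1, Task 2@1, Task 3@1, Task 4@1) gives peak 8: h1:8  h2:5  h3:2  h4:0  h5:0.
Shift Task 3→3, Task 4→3.
Schedule Task 1@1, Task 2@1, Task 3@3, Task 4@3: h1:4  h2:3  h3:4  h4:2  h5:2 — peak 4.

4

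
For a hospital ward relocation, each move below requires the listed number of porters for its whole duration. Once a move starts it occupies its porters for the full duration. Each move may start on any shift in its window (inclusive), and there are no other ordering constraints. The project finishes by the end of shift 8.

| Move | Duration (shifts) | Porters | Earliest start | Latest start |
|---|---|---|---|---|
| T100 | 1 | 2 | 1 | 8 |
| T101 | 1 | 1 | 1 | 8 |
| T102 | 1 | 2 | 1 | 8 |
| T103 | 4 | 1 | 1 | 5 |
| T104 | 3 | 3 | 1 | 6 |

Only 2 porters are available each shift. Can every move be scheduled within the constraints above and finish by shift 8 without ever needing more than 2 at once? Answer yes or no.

Total porter-shifts = 18; over 8 shifts the average is 18/8 > 2, so some shift must exceed 2.

no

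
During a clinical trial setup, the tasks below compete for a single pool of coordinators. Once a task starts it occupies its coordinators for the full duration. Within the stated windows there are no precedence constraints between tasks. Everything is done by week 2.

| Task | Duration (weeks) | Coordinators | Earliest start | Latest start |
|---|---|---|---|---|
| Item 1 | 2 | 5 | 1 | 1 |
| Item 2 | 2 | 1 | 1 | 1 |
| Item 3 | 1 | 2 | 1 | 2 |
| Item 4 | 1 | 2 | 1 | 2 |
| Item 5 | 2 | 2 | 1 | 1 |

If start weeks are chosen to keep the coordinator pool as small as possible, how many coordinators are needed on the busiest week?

10

Early-start (Item 1@1, Item 2@1, Item 3@1, Item 4@1, Item 5@1) gives peak 12: w1:12  w2:8.
Shift Item 4→2.
Schedule Item 1@1, Item 2@1, Item 3@1, Item 4@2, Item 5@1: w1:10  w2:10 — peak 10.
Total coordinator-weeks = 20 over 2 weeks ⇒ peak ≥ ⌈20/2⌉ = 10, so 10 is optimal.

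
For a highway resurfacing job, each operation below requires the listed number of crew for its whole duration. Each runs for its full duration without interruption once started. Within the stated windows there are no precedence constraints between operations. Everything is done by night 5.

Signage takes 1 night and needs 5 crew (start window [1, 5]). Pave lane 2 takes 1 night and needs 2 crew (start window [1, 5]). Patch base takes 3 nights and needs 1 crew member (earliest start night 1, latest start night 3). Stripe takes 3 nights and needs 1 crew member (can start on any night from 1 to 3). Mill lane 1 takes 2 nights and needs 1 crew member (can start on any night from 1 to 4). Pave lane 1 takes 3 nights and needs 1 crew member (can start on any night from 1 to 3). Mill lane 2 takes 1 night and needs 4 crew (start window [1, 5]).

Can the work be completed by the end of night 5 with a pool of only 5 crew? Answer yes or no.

Schedule Signage@1, Pave lane 2@2, Patch base@2, Stripe@2, Mill lane 1@2, Pave lane 1@3, Mill lane 2@5: n1:5  n2:5  n3:4  n4:3  n5:5 — peak 5 ≤ 5.

yes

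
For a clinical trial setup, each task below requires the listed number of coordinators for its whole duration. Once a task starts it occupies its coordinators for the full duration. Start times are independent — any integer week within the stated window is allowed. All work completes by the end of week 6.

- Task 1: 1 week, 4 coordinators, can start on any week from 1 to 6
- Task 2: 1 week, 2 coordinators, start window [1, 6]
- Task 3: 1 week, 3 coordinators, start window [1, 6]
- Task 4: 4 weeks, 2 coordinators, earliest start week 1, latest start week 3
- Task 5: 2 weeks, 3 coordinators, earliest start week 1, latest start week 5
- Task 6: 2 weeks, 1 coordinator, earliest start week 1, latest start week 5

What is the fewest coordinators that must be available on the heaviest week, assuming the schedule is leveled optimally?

5

Early-start (Task 1@1, Task 2@1, Task 3@1, Task 4@1, Task 5@1, Task 6@1) gives peak 15: w1:15  w2:6  w3:2  w4:2  w5:0  w6:0.
Shift Task 2→2, Task 3→2, Task 4→3, Task 5→3, Task 6→5.
Schedule Task 1@1, Task 2@2, Task 3@2, Task 4@3, Task 5@3, Task 6@5: w1:4  w2:5  w3:5  w4:5  w5:3  w6:3 — peak 5.
Total coordinator-weeks = 25 over 6 weeks ⇒ peak ≥ ⌈25/6⌉ = 5, so 5 is optimal.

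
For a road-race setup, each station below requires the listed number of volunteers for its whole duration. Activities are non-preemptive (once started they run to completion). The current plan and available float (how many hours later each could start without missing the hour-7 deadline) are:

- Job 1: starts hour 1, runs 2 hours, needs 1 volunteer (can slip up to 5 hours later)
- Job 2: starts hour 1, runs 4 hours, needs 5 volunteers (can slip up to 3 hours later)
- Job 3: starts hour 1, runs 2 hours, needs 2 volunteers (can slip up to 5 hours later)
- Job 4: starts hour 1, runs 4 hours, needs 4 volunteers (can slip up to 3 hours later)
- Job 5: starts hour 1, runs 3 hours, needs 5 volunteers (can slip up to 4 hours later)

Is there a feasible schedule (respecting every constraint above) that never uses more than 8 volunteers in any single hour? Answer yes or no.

Total volunteer-hours = 57; over 7 hours the average is 57/7 > 8, so some hour must exceed 8.

no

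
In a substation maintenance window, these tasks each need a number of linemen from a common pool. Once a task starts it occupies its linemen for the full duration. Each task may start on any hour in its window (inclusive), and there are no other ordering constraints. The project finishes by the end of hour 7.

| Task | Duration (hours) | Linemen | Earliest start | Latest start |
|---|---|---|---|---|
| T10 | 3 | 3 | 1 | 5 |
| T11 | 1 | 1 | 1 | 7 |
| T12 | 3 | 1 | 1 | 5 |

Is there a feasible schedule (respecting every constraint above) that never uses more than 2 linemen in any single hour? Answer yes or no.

no

The minimum achievable peak is 3; 2 < 3, so no feasible schedule stays within the cap.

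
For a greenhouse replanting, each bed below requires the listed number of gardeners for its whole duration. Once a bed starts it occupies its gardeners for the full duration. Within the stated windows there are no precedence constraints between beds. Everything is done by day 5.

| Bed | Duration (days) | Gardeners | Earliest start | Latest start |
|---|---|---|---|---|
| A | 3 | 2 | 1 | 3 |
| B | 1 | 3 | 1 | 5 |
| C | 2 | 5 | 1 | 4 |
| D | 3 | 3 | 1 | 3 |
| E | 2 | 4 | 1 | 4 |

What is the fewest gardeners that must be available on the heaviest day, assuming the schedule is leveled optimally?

8

Early-start (A@1, B@1, C@1, D@1, E@1) gives peak 17: d1:17  d2:14  d3:5  d4:0  d5:0.
Shift B→3, D→3, E→4.
Schedule A@1, B@3, C@1, D@3, E@4: d1:7  d2:7  d3:8  d4:7  d5:7 — peak 8.
Total gardener-days = 36 over 5 days ⇒ peak ≥ ⌈36/5⌉ = 8, so 8 is optimal.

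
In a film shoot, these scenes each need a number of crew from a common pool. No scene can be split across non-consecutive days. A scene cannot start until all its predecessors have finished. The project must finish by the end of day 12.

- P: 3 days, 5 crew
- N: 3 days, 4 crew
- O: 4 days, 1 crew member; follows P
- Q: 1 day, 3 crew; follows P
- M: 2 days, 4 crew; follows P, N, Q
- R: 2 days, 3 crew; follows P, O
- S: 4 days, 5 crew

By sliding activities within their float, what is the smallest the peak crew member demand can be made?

Early-start (P@1, N@1, O@4, Q@4, M@5, R@8, S@1) gives peak 14: d1:14  d2:14  d3:14  d4:9  d5:5  d6:5  d7:1  d8:3  d9:3  d10:0  d11:0  d12:0.
Shift N→4, O→5, M→11, R→11, S→7.
Schedule P@1, N@4, O@5, Q@4, M@11, R@11, S@7: d1:5  d2:5  d3:5  d4:7  d5:5  d6:5  d7:6  d8:6  d9:5  d10:5  d11:7  d12:7 — peak 7.

7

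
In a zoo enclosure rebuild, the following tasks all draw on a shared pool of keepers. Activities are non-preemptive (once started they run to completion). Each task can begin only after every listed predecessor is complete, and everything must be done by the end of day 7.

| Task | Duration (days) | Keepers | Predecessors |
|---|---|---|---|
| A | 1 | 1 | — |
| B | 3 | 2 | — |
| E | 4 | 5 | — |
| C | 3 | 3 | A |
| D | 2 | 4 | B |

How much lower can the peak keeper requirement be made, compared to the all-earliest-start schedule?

5

Early-start peak: d1:8  d2:10  d3:10  d4:12  d5:4  d6:0  d7:0 ⇒ 12.
Leveled (A@1, B@2, E@1, C@5, D@5): d1:6  d2:7  d3:7  d4:7  d5:7  d6:7  d7:3 ⇒ 7.
Reduction 12 − 7 = 5.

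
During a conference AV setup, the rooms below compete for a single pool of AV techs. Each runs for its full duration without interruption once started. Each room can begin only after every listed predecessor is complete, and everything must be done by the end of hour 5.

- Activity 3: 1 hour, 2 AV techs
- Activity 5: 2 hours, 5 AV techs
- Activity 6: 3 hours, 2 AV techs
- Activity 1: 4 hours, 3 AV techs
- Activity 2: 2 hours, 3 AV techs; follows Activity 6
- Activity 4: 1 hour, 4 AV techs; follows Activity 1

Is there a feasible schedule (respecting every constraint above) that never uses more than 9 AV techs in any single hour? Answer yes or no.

no

The minimum achievable peak is 10; 9 < 10, so no feasible schedule stays within the cap.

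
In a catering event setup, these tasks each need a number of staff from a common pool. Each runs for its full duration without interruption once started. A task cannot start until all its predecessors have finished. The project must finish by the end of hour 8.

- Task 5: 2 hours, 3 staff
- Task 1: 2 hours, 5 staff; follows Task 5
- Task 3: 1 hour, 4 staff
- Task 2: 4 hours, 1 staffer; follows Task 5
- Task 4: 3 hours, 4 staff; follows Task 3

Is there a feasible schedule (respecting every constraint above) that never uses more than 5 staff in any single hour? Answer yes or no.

yes

Schedule Task 5@1, Task 1@3, Task 3@5, Task 2@5, Task 4@6: h1:3  h2:3  h3:5  h4:5  h5:5  h6:5  h7:5  h8:5 — peak 5 ≤ 5.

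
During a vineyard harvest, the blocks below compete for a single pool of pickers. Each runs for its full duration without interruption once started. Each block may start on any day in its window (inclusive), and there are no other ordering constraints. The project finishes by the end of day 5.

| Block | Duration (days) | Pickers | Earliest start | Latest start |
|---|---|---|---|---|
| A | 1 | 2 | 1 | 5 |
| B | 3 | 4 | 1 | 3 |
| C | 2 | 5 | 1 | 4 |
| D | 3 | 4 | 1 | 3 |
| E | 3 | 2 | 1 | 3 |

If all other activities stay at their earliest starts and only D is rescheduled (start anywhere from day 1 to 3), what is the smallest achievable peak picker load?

D@1: d1:17  d2:15  d3:10  d4:0  d5:0 → peak 17
D@2: d1:13  d2:15  d3:10  d4:4  d5:0 → peak 15
D@3: d1:13  d2:11  d3:10  d4:4  d5:4 → peak 13
Best is D@3, peak 13.

13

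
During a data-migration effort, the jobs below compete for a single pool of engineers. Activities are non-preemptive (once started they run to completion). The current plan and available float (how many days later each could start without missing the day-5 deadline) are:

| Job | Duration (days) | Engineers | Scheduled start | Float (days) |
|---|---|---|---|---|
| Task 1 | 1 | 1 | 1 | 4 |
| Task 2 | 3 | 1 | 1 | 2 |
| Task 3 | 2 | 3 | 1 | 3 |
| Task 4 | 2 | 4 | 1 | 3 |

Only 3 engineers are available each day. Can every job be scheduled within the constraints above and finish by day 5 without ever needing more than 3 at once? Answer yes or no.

no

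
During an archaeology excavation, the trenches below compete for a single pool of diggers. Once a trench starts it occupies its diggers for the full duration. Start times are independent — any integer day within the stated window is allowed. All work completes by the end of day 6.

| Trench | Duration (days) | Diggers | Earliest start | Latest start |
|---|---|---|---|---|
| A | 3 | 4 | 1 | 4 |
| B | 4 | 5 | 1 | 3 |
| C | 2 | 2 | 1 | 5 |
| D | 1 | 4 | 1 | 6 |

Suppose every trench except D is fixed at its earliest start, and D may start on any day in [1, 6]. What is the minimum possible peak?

11

D@1: d1:15  d2:11  d3:9  d4:5  d5:0  d6:0 → peak 15
D@2: d1:11  d2:15  d3:9  d4:5  d5:0  d6:0 → peak 15
D@3: d1:11  d2:11  d3:13  d4:5  d5:0  d6:0 → peak 13
D@4: d1:11  d2:11  d3:9  d4:9  d5:0  d6:0 → peak 11
D@5: d1:11  d2:11  d3:9  d4:5  d5:4  d6:0 → peak 11
D@6: d1:11  d2:11  d3:9  d4:5  d5:0  d6:4 → peak 11
Best is D@4, peak 11.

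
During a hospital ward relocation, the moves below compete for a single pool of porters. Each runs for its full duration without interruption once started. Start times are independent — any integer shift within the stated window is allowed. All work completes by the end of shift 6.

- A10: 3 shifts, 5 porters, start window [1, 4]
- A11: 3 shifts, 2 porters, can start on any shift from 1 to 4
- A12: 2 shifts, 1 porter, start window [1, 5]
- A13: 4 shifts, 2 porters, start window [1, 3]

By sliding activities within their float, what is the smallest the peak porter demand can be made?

7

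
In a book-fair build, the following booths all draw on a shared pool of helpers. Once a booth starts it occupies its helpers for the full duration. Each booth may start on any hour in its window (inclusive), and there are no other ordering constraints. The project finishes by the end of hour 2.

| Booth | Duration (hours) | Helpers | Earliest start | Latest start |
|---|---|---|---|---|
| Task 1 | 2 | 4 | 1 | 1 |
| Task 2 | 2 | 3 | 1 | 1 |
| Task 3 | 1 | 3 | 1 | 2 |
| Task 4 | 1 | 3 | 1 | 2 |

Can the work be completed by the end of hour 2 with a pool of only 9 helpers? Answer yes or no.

Total helper-hours = 20; over 2 hours the average is 20/2 > 9, so some hour must exceed 9.

no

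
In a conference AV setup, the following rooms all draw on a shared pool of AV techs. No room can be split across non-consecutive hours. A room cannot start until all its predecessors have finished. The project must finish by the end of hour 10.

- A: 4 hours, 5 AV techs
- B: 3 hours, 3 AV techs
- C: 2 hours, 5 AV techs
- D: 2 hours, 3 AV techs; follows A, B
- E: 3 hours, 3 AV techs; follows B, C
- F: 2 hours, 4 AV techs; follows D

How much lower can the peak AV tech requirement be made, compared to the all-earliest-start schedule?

Early-start peak: h1:13  h2:13  h3:8  h4:8  h5:6  h6:6  h7:4  h8:4  h9:0  h10:0 ⇒ 13.
Leveled (A@1, B@1, C@5, D@5, E@7, F@7): h1:8  h2:8  h3:8  h4:5  h5:8  h6:8  h7:7  h8:7  h9:3  h10:0 ⇒ 8.
Reduction 13 − 8 = 5.

5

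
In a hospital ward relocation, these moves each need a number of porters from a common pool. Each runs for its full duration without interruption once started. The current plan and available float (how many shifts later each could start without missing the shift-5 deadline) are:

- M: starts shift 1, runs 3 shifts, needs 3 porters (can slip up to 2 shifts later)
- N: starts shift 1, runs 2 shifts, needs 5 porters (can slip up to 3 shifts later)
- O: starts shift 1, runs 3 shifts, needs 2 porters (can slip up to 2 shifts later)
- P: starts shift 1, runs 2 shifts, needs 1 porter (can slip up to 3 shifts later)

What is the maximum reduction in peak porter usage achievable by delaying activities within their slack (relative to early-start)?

5

Early-start peak: s1:11  s2:11  s3:5  s4:0  s5:0 ⇒ 11.
Leveled (M@1, N@4, O@1, P@1): s1:6  s2:6  s3:5  s4:5  s5:5 ⇒ 6.
Reduction 11 − 6 = 5.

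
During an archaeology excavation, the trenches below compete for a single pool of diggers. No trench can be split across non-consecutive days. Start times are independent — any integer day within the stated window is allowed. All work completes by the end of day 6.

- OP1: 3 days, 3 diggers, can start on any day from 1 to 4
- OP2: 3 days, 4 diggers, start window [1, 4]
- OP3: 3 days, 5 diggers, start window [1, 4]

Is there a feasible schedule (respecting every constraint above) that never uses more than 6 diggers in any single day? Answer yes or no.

no

The minimum achievable peak is 7; 6 < 7, so no feasible schedule stays within the cap.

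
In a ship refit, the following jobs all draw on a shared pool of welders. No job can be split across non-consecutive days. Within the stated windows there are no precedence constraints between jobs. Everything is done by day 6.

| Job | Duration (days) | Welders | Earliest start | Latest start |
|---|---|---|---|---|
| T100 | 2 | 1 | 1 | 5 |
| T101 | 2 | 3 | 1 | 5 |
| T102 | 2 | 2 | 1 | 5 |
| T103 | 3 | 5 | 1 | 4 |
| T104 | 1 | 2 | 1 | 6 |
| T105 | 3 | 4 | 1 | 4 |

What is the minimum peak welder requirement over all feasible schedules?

7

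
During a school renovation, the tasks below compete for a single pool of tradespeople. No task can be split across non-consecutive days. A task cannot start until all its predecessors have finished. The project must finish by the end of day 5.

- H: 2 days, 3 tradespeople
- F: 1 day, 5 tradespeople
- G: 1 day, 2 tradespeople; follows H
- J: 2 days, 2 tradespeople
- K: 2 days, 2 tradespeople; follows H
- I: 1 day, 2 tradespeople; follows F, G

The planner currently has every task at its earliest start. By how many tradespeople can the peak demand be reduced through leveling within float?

5

Early-start peak: d1:10  d2:5  d3:4  d4:4  d5:0 ⇒ 10.
Leveled (H@1, F@3, G@4, J@1, K@4, I@5): d1:5  d2:5  d3:5  d4:4  d5:4 ⇒ 5.
Reduction 10 − 5 = 5.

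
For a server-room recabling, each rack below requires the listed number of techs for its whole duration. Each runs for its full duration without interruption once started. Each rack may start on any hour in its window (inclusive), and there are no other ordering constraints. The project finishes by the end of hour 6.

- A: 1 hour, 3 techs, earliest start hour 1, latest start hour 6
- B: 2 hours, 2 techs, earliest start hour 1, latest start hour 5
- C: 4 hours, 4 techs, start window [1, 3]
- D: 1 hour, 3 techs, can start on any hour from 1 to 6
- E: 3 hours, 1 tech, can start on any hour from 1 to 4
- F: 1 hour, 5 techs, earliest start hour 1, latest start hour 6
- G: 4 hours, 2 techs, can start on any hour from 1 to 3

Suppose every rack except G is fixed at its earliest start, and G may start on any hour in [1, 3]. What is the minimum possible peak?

G@1: h1:20  h2:9  h3:7  h4:6  h5:0  h6:0 → peak 20
G@2: h1:18  h2:9  h3:7  h4:6  h5:2  h6:0 → peak 18
G@3: h1:18  h2:7  h3:7  h4:6  h5:2  h6:2 → peak 18
Best is G@2, peak 18.

18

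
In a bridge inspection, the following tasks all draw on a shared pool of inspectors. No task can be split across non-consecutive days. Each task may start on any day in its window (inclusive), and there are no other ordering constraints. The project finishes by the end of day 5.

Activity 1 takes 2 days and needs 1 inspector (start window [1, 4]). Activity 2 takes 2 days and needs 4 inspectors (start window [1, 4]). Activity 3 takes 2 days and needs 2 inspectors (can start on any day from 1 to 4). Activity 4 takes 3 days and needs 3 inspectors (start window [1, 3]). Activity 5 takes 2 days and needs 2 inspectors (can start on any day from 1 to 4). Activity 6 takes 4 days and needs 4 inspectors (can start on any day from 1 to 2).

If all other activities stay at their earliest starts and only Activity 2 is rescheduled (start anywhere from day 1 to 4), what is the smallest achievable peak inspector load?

Activity 2@1: d1:16  d2:16  d3:7  d4:4  d5:0 → peak 16
Activity 2@2: d1:12  d2:16  d3:11  d4:4  d5:0 → peak 16
Activity 2@3: d1:12  d2:12  d3:11  d4:8  d5:0 → peak 12
Activity 2@4: d1:12  d2:12  d3:7  d4:8  d5:4 → peak 12
Best is Activity 2@3, peak 12.

12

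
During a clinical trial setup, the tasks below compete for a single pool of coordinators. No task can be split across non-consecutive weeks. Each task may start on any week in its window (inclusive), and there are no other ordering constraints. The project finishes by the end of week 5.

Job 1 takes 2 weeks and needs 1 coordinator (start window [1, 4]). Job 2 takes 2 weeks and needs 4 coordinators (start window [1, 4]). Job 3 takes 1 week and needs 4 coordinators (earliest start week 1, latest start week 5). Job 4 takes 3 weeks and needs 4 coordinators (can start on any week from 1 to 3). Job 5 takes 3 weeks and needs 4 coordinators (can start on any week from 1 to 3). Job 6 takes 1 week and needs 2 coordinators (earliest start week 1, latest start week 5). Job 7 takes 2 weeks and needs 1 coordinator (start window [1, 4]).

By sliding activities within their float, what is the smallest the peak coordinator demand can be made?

9

Early-start (Job 1@1, Job 2@1, Job 3@1, Job 4@1, Job 5@1, Job 6@1, Job 7@1) gives peak 20: w1:20  w2:14  w3:8  w4:0  w5:0.
Shift Job 4→2, Job 5→3, Job 6→5, Job 7→3.
Schedule Job 1@1, Job 2@1, Job 3@1, Job 4@2, Job 5@3, Job 6@5, Job 7@3: w1:9  w2:9  w3:9  w4:9  w5:6 — peak 9.
Total coordinator-weeks = 42 over 5 weeks ⇒ peak ≥ ⌈42/5⌉ = 9, so 9 is optimal.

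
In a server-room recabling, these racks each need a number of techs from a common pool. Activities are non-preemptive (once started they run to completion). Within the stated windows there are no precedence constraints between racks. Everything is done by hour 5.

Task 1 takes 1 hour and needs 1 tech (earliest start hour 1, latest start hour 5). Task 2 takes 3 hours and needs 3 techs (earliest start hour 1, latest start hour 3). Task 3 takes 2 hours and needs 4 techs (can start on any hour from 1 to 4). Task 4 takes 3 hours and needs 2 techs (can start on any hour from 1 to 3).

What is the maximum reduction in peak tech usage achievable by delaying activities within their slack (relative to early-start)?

Early-start peak: h1:10  h2:9  h3:5  h4:0  h5:0 ⇒ 10.
Leveled (Task 1@1, Task 2@3, Task 3@1, Task 4@3): h1:5  h2:4  h3:5  h4:5  h5:5 ⇒ 5.
Reduction 10 − 5 = 5.

5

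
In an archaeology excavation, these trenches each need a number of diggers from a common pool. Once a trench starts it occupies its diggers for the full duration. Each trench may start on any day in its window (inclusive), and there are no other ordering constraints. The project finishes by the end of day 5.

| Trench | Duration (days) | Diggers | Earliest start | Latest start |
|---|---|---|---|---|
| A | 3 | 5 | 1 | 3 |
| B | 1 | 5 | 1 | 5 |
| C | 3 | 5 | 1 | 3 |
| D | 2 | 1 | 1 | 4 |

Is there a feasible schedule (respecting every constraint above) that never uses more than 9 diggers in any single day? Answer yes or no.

no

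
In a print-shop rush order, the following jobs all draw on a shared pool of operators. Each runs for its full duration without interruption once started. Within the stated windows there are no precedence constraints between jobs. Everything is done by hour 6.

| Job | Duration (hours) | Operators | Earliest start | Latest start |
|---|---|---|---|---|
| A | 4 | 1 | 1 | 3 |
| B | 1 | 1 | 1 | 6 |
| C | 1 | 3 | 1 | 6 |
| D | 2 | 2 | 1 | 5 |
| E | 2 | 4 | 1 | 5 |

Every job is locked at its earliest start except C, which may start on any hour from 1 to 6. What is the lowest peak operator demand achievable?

8

C@1: h1:11  h2:7  h3:1  h4:1  h5:0  h6:0 → peak 11
C@2: h1:8  h2:10  h3:1  h4:1  h5:0  h6:0 → peak 10
C@3: h1:8  h2:7  h3:4  h4:1  h5:0  h6:0 → peak 8
C@4: h1:8  h2:7  h3:1  h4:4  h5:0  h6:0 → peak 8
C@5: h1:8  h2:7  h3:1  h4:1  h5:3  h6:0 → peak 8
C@6: h1:8  h2:7  h3:1  h4:1  h5:0  h6:3 → peak 8
Best is C@3, peak 8.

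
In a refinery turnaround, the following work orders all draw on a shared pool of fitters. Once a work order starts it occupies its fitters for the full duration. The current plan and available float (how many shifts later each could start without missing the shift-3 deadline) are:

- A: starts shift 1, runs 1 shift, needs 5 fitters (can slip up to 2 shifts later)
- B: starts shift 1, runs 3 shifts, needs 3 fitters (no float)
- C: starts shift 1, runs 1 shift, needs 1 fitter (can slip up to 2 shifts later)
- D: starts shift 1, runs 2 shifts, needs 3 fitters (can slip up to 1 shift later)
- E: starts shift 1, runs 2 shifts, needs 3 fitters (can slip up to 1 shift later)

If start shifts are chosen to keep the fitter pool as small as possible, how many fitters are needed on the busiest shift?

9

Early-start (A@1, B@1, C@1, D@1, E@1) gives peak 15: s1:15  s2:9  s3:3.
Shift D→2, E→2.
Schedule A@1, B@1, C@1, D@2, E@2: s1:9  s2:9  s3:9 — peak 9.
Total fitter-shifts = 27 over 3 shifts ⇒ peak ≥ ⌈27/3⌉ = 9, so 9 is optimal.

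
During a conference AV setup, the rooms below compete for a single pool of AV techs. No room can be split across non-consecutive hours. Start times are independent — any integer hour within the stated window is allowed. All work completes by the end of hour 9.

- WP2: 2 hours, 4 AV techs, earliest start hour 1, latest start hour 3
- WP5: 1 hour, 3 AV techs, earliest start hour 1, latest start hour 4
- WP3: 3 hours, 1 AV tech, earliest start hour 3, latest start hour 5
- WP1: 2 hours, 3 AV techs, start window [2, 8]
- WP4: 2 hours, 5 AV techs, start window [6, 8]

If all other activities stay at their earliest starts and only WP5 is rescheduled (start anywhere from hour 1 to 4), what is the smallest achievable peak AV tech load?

7

WP5@1: h1:7  h2:7  h3:4  h4:1  h5:1  h6:5  h7:5  h8:0  h9:0 → peak 7
WP5@2: h1:4  h2:10  h3:4  h4:1  h5:1  h6:5  h7:5  h8:0  h9:0 → peak 10
WP5@3: h1:4  h2:7  h3:7  h4:1  h5:1  h6:5  h7:5  h8:0  h9:0 → peak 7
WP5@4: h1:4  h2:7  h3:4  h4:4  h5:1  h6:5  h7:5  h8:0  h9:0 → peak 7
Best is WP5@1, peak 7.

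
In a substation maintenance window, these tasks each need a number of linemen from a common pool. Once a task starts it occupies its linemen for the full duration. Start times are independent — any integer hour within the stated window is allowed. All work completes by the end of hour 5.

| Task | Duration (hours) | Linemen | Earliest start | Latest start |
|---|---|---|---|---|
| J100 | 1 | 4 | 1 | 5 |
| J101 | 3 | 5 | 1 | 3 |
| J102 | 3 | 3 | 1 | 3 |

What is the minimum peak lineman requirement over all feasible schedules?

Early-start (J100@1, J101@1, J102@1) gives peak 12: h1:12  h2:8  h3:8  h4:0  h5:0.
Shift J101→2.
Schedule J100@1, J101@2, J102@1: h1:7  h2:8  h3:8  h4:5  h5:0 — peak 8.

8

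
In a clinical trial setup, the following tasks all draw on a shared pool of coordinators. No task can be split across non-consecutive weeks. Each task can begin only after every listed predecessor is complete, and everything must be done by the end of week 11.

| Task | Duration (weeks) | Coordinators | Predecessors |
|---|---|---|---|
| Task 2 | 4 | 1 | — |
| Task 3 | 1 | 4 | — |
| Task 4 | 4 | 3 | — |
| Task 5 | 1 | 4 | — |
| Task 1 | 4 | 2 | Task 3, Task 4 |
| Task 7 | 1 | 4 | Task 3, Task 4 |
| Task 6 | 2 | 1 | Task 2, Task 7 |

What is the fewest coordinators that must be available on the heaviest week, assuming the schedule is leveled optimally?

Early-start (Task 2@1, Task 3@1, Task 4@1, Task 5@1, Task 1@5, Task 7@5, Task 6@6) gives peak 12: w1:12  w2:4  w3:4  w4:4  w5:6  w6:3  w7:3  w8:2  w9:0  w10:0  w11:0.
Shift Task 3→5, Task 5→6, Task 1→8, Task 7→7, Task 6→8.
Schedule Task 2@1, Task 3@5, Task 4@1, Task 5@6, Task 1@8, Task 7@7, Task 6@8: w1:4  w2:4  w3:4  w4:4  w5:4  w6:4  w7:4  w8:3  w9:3  w10:2  w11:2 — peak 4.
Total coordinator-weeks = 38 over 11 weeks ⇒ peak ≥ ⌈38/11⌉ = 4, so 4 is optimal.

4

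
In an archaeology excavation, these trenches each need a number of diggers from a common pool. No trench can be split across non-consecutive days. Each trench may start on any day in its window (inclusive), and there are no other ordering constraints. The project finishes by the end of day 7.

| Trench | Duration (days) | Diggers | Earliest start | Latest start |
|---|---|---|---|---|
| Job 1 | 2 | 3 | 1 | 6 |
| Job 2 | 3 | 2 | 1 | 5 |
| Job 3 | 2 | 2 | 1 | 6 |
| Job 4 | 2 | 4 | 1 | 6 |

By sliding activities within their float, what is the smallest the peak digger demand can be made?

4

Early-start (Job 1@1, Job 2@1, Job 3@1, Job 4@1) gives peak 11: d1:11  d2:11  d3:2  d4:0  d5:0  d6:0  d7:0.
Shift Job 2→3, Job 3→3, Job 4→6.
Schedule Job 1@1, Job 2@3, Job 3@3, Job 4@6: d1:3  d2:3  d3:4  d4:4  d5:2  d6:4  d7:4 — peak 4.
Total digger-days = 24 over 7 days ⇒ peak ≥ ⌈24/7⌉ = 4, so 4 is optimal.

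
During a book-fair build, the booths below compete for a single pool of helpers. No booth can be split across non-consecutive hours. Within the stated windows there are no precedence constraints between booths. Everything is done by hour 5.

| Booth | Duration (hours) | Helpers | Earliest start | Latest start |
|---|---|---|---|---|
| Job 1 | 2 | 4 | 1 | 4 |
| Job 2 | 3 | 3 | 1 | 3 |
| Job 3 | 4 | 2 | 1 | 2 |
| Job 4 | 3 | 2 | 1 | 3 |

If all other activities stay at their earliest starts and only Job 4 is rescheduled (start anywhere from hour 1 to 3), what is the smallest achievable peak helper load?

9

Job 4@1: h1:11  h2:11  h3:7  h4:2  h5:0 → peak 11
Job 4@2: h1:9  h2:11  h3:7  h4:4  h5:0 → peak 11
Job 4@3: h1:9  h2:9  h3:7  h4:4  h5:2 → peak 9
Best is Job 4@3, peak 9.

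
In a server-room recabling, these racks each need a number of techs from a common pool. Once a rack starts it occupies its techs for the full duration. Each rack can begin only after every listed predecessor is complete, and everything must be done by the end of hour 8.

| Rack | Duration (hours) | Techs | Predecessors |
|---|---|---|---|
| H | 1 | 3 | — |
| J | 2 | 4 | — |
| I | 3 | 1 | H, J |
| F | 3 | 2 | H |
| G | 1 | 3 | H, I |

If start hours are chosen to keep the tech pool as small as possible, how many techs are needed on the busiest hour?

4

Early-start (H@1, J@1, I@3, F@2, G@6) gives peak 7: h1:7  h2:6  h3:3  h4:3  h5:1  h6:3  h7:0  h8:0.
Shift J→2, I→4, F→4, G→7.
Schedule H@1, J@2, I@4, F@4, G@7: h1:3  h2:4  h3:4  h4:3  h5:3  h6:3  h7:3  h8:0 — peak 4.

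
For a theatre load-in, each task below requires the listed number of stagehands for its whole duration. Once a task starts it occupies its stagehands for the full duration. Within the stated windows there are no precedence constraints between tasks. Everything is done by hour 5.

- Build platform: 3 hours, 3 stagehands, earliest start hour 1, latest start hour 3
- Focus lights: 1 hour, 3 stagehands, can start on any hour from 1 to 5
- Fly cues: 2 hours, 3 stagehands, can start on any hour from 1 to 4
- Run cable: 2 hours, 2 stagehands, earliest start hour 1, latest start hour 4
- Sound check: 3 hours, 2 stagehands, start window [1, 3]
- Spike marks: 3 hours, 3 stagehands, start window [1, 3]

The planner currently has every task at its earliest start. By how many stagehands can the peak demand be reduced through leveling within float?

8

Early-start peak: h1:16  h2:13  h3:8  h4:0  h5:0 ⇒ 16.
Leveled (Build platform@1, Focus lights@1, Fly cues@4, Run cable@1, Sound check@2, Spike marks@3): h1:8  h2:7  h3:8  h4:8  h5:6 ⇒ 8.
Reduction 16 − 8 = 8.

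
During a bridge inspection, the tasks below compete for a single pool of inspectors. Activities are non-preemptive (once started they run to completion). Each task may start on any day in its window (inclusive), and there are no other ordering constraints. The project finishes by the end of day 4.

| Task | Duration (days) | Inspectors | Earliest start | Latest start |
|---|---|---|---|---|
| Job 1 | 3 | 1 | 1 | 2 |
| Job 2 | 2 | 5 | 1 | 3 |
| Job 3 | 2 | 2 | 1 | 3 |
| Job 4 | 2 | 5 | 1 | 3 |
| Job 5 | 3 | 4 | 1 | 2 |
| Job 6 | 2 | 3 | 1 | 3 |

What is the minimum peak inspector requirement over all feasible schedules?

Early-start (Job 1@1, Job 2@1, Job 3@1, Job 4@1, Job 5@1, Job 6@1) gives peak 20: d1:20  d2:20  d3:5  d4:0.
Shift Job 4→3, Job 6→3.
Schedule Job 1@1, Job 2@1, Job 3@1, Job 4@3, Job 5@1, Job 6@3: d1:12  d2:12  d3:13  d4:8 — peak 13.

13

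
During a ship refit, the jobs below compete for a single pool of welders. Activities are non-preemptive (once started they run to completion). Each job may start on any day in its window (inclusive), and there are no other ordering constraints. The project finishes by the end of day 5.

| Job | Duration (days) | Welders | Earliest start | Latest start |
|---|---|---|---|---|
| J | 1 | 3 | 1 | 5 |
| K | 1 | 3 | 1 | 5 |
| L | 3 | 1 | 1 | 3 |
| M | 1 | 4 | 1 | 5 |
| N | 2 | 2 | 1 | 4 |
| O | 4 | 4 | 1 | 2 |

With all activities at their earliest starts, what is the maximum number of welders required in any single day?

17

Early-start schedule: J@1, K@1, L@1, M@1, N@1, O@1.
Load per day: day 1: 17, day 2: 7, day 3: 5, day 4: 4, day 5: 0.
Peak is 17.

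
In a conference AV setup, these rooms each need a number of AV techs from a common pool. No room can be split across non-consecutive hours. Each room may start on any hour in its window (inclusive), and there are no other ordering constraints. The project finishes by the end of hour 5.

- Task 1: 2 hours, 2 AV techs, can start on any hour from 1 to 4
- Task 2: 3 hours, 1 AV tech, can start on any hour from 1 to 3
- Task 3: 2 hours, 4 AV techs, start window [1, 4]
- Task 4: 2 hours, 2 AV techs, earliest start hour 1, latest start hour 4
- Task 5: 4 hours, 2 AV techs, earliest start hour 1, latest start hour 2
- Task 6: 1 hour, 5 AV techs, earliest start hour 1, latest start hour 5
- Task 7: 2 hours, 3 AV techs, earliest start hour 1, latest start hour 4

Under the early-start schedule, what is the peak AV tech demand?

Early-start schedule: Task 1@1, Task 2@1, Task 3@1, Task 4@1, Task 5@1, Task 6@1, Task 7@1.
Load per hour: hour 1: 19, hour 2: 14, hour 3: 3, hour 4: 2, hour 5: 0.
Peak is 19.

19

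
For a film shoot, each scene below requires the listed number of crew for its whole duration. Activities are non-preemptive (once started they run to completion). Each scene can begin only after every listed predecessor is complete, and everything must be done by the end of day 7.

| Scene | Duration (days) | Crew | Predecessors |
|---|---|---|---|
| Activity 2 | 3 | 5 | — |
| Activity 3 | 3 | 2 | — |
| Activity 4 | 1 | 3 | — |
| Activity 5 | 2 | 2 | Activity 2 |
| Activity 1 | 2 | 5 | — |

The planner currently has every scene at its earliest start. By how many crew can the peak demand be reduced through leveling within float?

8

Early-start peak: d1:15  d2:12  d3:7  d4:2  d5:2  d6:0  d7:0 ⇒ 15.
Leveled (Activity 2@1, Activity 3@1, Activity 4@4, Activity 5@4, Activity 1@5): d1:7  d2:7  d3:7  d4:5  d5:7  d6:5  d7:0 ⇒ 7.
Reduction 15 − 7 = 8.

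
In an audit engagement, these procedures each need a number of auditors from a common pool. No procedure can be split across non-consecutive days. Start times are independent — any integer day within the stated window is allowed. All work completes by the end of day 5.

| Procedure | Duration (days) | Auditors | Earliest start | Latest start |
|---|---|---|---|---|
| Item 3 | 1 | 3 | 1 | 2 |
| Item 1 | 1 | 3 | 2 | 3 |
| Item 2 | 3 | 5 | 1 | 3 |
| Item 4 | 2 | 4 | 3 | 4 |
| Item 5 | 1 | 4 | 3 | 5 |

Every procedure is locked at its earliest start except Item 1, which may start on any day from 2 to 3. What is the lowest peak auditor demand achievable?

13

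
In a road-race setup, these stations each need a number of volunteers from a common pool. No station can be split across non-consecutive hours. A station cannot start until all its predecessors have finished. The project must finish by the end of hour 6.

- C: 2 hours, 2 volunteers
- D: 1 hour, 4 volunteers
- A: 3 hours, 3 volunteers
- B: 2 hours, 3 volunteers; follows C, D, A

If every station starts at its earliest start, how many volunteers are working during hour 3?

At early start, hour 3 has: A.
Demand: 3 = 3.

3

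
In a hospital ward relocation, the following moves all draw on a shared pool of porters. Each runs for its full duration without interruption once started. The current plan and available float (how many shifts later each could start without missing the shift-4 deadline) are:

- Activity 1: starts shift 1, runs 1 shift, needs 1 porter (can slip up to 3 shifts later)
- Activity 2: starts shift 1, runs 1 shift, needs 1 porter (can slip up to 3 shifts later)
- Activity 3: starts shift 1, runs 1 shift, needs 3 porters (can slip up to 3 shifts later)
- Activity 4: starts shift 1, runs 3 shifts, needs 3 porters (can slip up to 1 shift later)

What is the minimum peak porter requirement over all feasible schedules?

4

Early-start (Activity 1@1, Activity 2@1, Activity 3@1, Activity 4@1) gives peak 8: s1:8  s2:3  s3:3  s4:0.
Shift Activity 2→2, Activity 4→2.
Schedule Activity 1@1, Activity 2@2, Activity 3@1, Activity 4@2: s1:4  s2:4  s3:3  s4:3 — peak 4.
Total porter-shifts = 14 over 4 shifts ⇒ peak ≥ ⌈14/4⌉ = 4, so 4 is optimal.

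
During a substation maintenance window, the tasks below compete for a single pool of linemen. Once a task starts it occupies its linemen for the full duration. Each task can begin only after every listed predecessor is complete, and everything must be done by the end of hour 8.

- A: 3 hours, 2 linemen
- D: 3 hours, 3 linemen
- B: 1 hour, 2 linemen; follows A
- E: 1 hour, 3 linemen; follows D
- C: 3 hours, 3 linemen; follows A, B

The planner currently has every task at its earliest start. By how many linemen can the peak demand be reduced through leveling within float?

0

Early-start peak: h1:5  h2:5  h3:5  h4:5  h5:3  h6:3  h7:3  h8:0 ⇒ 5.
Leveled (A@1, D@1, B@4, E@4, C@5): h1:5  h2:5  h3:5  h4:5  h5:3  h6:3  h7:3  h8:0 ⇒ 5.
Reduction 5 − 5 = 0.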